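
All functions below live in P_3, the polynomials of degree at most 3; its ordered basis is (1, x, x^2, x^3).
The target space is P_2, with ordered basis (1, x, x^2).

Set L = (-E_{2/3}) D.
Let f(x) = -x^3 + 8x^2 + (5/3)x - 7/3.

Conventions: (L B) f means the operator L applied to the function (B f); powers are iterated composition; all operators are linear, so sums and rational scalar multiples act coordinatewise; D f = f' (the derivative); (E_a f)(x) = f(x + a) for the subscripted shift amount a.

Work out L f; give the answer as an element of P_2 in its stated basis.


the result is g(x) = 3x^2 - 12x - 11

D f = -3x^2 + 16x + 5/3
E_{2/3} D f = -3x^2 + 12x + 11
(-E_{2/3}) D f = 3x^2 - 12x - 11


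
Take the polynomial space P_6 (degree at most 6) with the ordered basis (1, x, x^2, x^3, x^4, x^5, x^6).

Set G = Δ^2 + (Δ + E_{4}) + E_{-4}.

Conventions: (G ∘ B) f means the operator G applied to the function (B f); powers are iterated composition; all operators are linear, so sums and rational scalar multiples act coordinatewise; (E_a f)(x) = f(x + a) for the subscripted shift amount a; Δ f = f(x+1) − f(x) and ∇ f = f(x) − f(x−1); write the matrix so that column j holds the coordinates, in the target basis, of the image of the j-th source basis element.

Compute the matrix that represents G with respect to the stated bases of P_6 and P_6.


image of 1: 2
image of x: 2x + 1
image of x^2: 2x^2 + 2x + 35
image of x^3: 2x^3 + 3x^2 + 105x + 7
image of x^4: 2x^4 + 4x^3 + 210x^2 + 28x + 527
image of x^5: 2x^5 + 5x^4 + 350x^3 + 70x^2 + 2635x + 31
image of x^6: 2x^6 + 6x^5 + 525x^4 + 140x^3 + 7905x^2 + 186x + 8255
each image's coordinates form column j of the matrix

the matrix is [[2, 1, 35, 7, 527, 31, 8255]; [0, 2, 2, 105, 28, 2635, 186]; [0, 0, 2, 3, 210, 70, 7905]; [0, 0, 0, 2, 4, 350, 140]; [0, 0, 0, 0, 2, 5, 525]; [0, 0, 0, 0, 0, 2, 6]; [0, 0, 0, 0, 0, 0, 2]] (rows listed top to bottom)


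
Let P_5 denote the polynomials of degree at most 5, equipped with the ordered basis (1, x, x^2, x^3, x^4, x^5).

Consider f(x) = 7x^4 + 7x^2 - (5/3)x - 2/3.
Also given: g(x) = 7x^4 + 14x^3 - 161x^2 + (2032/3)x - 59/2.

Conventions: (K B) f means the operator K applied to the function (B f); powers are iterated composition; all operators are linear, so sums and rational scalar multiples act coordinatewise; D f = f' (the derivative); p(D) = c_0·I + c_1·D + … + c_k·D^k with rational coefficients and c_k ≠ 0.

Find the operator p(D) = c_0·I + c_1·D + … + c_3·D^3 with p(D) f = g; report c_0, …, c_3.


p(D) = I + (1/2)·D − 2·D^2 + 4·D^3, i.e. c_0 = 1, c_1 = 1/2, c_2 = -2, c_3 = 4

D^0 f = 7x^4 + 7x^2 - (5/3)x - 2/3
D^1 f = 28x^3 + 14x - 5/3
D^2 f = 84x^2 + 14
D^3 f = 168x
matching coefficients of g against c_0 f + c_1 Df + … from the top degree down determines the c_i
solution: c_0 = 1, c_1 = 1/2, c_2 = -2, c_3 = 4


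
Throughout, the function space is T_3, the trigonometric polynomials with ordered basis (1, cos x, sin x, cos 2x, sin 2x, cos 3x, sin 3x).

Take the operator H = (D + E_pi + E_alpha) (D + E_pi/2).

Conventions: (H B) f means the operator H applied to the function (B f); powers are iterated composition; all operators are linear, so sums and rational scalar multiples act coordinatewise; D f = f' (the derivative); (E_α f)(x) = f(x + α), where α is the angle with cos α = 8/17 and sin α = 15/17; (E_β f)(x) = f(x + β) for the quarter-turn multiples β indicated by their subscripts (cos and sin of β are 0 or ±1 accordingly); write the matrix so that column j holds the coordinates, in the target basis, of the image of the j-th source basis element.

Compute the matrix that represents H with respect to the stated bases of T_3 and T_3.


the matrix is [[2, 0, 0, 0, 0, 0, 0]; [0, -64/17, -18/17, 0, 0, 0, 0]; [0, 18/17, -64/17, 0, 0, 0, 0]; [0, 0, 0, -1764/289, -562/289, 0, 0]; [0, 0, 0, 562/289, -1764/289, 0, 0]; [0, 0, 0, 0, 0, -28488/4913, -19602/4913]; [0, 0, 0, 0, 0, 19602/4913, -28488/4913]] (rows listed top to bottom)

image of 1: 2
image of cos x: -(64/17)cos x + (18/17)sin x
image of sin x: -(18/17)cos x - (64/17)sin x
image of cos 2x: -(1764/289)cos 2x + (562/289)sin 2x
image of sin 2x: -(562/289)cos 2x - (1764/289)sin 2x
image of cos 3x: -(28488/4913)cos 3x + (19602/4913)sin 3x
image of sin 3x: -(19602/4913)cos 3x - (28488/4913)sin 3x
each image's coordinates form column j of the matrix


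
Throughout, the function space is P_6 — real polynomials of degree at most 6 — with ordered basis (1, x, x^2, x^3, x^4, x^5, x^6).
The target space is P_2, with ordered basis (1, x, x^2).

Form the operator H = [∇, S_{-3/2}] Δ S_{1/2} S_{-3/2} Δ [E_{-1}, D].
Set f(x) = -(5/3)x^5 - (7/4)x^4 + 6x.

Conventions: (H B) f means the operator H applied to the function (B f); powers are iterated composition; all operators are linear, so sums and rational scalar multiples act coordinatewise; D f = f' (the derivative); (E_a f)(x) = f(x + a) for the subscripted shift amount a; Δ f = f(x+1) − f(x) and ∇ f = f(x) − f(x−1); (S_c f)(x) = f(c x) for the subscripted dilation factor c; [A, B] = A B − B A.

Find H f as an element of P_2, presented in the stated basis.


D f = -(25/3)x^4 - 7x^3 + 6
E_{-1} D f = -(25/3)x^4 + (79/3)x^3 - 29x^2 + (37/3)x + 14/3
E_{-1} f = -(5/3)x^5 + (79/12)x^4 - (29/3)x^3 + (37/6)x^2 + (14/3)x - 73/12
D E_{-1} f = -(25/3)x^4 + (79/3)x^3 - 29x^2 + (37/3)x + 14/3
[E_{-1}, D] f = 0
Δ [E_{-1}, D] f = 0
S_{-3/2} Δ [E_{-1}, D] f = 0
S_{1/2} S_{-3/2} Δ [E_{-1}, D] f = 0
Δ S_{1/2} S_{-3/2} Δ [E_{-1}, D] f = 0
S_{-3/2} (Δ S_{1/2} S_{-3/2} Δ) [E_{-1}, D] f = 0
∇ S_{-3/2} (Δ S_{1/2} S_{-3/2} Δ) [E_{-1}, D] f = 0
∇ (Δ S_{1/2} S_{-3/2} Δ) [E_{-1}, D] f = 0
S_{-3/2} ∇ (Δ S_{1/2} S_{-3/2} Δ) [E_{-1}, D] f = 0
[∇, S_{-3/2}] (Δ S_{1/2} S_{-3/2} Δ) [E_{-1}, D] f = 0

the result is g(x) = 0


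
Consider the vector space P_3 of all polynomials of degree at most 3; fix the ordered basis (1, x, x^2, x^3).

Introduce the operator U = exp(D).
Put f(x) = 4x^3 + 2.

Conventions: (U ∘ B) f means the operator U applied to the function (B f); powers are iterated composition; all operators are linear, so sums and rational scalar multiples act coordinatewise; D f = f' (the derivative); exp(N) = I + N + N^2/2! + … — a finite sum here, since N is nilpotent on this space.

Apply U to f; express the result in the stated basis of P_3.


order-1 term: 12x^2
order-2 term: 12x
order-3 term: 4
the series for exp(D) f terminates at order 3
exp(D) f = 4x^3 + 12x^2 + 12x + 6

the result is g(x) = 4x^3 + 12x^2 + 12x + 6


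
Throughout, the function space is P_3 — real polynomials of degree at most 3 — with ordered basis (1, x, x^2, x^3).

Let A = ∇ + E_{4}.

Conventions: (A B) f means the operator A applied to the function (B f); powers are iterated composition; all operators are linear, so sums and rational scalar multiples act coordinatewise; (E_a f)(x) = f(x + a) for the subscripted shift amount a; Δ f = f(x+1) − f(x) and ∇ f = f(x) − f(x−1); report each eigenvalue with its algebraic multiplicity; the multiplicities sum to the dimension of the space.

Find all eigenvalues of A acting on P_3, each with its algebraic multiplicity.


λ = 1 (multiplicity 4)

image of 1: 1
image of x: x + 5
image of x^2: x^2 + 10x + 15
image of x^3: x^3 + 15x^2 + 45x + 65
the matrix is upper triangular; its diagonal is (1, 1, 1, 1)
for a triangular matrix the eigenvalues are the diagonal entries, with algebraic multiplicity their repetition count


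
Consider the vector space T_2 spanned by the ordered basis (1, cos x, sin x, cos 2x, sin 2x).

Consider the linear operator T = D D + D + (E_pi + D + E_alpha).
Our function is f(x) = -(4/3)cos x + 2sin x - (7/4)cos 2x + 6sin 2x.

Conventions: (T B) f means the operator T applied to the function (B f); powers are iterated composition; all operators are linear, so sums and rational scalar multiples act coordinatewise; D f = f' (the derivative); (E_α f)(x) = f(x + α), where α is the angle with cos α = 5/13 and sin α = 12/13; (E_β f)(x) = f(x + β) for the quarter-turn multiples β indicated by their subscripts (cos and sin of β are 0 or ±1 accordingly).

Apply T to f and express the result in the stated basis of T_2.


the image equals g(x) = 8cos x + (2/3)sin x + (11743/338)cos 2x - (2363/169)sin 2x

D f = 2cos x + (4/3)sin x + 12cos 2x + (7/2)sin 2x
D D f = (4/3)cos x - 2sin x + 7cos 2x - 24sin 2x
D f = 2cos x + (4/3)sin x + 12cos 2x + (7/2)sin 2x
E_pi f = (4/3)cos x - 2sin x - (7/4)cos 2x + 6sin 2x
D f = 2cos x + (4/3)sin x + 12cos 2x + (7/2)sin 2x
E_alpha f = (4/3)cos x + 2sin x + (3713/676)cos 2x - (504/169)sin 2x
(E_pi + D + E_alpha) f = (14/3)cos x + (4/3)sin x + (5321/338)cos 2x + (2203/338)sin 2x
(D D + D + (E_pi + D + E_alpha)) f = 8cos x + (2/3)sin x + (11743/338)cos 2x - (2363/169)sin 2x


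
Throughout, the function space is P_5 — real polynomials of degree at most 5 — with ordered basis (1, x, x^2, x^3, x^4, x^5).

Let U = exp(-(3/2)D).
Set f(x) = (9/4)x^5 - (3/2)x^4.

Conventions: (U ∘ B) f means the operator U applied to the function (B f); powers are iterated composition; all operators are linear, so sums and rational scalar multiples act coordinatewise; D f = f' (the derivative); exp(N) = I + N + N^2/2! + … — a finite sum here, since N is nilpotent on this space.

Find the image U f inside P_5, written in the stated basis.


order-1 term: -(135/8)x^4 + 9x^3
order-2 term: (405/8)x^3 - (81/4)x^2
order-3 term: -(1215/16)x^2 + (81/4)x
order-4 term: (3645/64)x - 243/32
order-5 term: -2187/128
the series for exp(-(3/2)D) f terminates at order 5
exp(-(3/2)D) f = (9/4)x^5 - (147/8)x^4 + (477/8)x^3 - (1539/16)x^2 + (4941/64)x - 3159/128

the image equals g(x) = (9/4)x^5 - (147/8)x^4 + (477/8)x^3 - (1539/16)x^2 + (4941/64)x - 3159/128


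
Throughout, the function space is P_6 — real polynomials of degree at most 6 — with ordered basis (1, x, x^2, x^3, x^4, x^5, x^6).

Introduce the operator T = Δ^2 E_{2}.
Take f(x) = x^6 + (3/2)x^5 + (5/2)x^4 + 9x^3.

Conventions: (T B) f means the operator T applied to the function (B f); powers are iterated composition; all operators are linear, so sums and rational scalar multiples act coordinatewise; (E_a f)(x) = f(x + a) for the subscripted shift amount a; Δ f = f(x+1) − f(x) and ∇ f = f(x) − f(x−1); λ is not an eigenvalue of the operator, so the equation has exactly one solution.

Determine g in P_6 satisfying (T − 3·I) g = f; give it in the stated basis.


write g with unknown coordinates in the stated basis and equate coefficients in (T − 3·I) g = f
solving from the highest basis element down gives g = -(1/3)x^6 - (1/2)x^5 - (25/6)x^4 - (139/3)x^3 - 230x^2 - (1993/3)x - 2938/3
check: T g = -10x^4 - 130x^3 - 690x^2 - 1993x - 2938
so T g − 3·g = x^6 + (3/2)x^5 + (5/2)x^4 + 9x^3 = f ✓

the image equals g(x) = -(1/3)x^6 - (1/2)x^5 - (25/6)x^4 - (139/3)x^3 - 230x^2 - (1993/3)x - 2938/3


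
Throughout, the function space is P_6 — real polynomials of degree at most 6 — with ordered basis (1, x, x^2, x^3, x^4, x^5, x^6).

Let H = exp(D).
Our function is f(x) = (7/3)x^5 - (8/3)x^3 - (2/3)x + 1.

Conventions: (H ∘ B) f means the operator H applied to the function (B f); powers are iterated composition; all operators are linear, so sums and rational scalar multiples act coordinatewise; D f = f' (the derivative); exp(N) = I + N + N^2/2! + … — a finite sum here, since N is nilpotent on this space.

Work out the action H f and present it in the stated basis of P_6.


g(x) = (7/3)x^5 + (35/3)x^4 + (62/3)x^3 + (46/3)x^2 + 3x

order-1 term: (35/3)x^4 - 8x^2 - 2/3
order-2 term: (70/3)x^3 - 8x
order-3 term: (70/3)x^2 - 8/3
order-4 term: (35/3)x
order-5 term: 7/3
the series for exp(D) f terminates at order 5
exp(D) f = (7/3)x^5 + (35/3)x^4 + (62/3)x^3 + (46/3)x^2 + 3x


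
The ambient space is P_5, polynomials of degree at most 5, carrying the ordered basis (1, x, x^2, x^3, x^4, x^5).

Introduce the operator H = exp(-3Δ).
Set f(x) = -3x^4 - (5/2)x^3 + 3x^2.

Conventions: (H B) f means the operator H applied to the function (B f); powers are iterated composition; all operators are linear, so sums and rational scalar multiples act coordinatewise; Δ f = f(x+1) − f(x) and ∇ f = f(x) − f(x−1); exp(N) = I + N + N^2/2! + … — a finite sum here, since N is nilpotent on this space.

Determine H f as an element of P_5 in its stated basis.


order-1 term: 36x^3 + (153/2)x^2 + (81/2)x + 15/2
order-2 term: -162x^2 - (783/2)x - 459/2
order-3 term: 324x + 1107/2
order-4 term: -243
the series for exp(-3Δ) f terminates at order 4
exp(-3Δ) f = -3x^4 + (67/2)x^3 - (165/2)x^2 - 27x + 177/2

g(x) = -3x^4 + (67/2)x^3 - (165/2)x^2 - 27x + 177/2


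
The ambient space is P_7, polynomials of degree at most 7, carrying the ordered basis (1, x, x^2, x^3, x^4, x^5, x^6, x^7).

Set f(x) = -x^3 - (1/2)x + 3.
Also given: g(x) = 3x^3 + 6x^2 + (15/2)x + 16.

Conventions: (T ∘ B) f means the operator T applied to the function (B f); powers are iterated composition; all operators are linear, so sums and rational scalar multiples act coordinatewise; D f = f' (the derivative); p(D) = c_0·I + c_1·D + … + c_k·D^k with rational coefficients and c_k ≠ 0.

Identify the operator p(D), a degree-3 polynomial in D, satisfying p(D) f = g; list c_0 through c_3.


D^0 f = -x^3 - (1/2)x + 3
D^1 f = -3x^2 - 1/2
D^2 f = -6x
D^3 f = -6
matching coefficients of g against c_0 f + c_1 Df + … from the top degree down determines the c_i
solution: c_0 = -3, c_1 = -2, c_2 = -1, c_3 = -4

c_0 = -3, c_1 = -2, c_2 = -1, c_3 = -4


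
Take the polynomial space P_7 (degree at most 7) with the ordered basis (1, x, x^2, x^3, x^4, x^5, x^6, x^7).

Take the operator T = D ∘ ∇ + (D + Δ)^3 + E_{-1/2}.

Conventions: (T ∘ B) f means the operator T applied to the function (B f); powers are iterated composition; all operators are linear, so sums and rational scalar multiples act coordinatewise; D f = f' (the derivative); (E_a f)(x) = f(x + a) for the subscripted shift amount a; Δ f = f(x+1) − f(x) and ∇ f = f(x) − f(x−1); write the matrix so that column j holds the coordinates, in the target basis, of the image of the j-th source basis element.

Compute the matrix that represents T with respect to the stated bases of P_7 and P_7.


the matrix is [[1, -1/2, 9/4, 359/8, 2369/16, 13279/32, 75265/64, 413055/128]; [0, 1, -1, 27/4, 359/2, 11845/16, 39837/16, 526855/64]; [0, 0, 1, -3/2, 27/2, 1795/4, 35535/16, 278859/32]; [0, 0, 0, 1, -2, 45/2, 1795/2, 82915/16]; [0, 0, 0, 0, 1, -5/2, 135/4, 12565/8]; [0, 0, 0, 0, 0, 1, -3, 189/4]; [0, 0, 0, 0, 0, 0, 1, -7/2]; [0, 0, 0, 0, 0, 0, 0, 1]] (rows listed top to bottom)

image of 1: 1
image of x: x - 1/2
image of x^2: x^2 - x + 9/4
image of x^3: x^3 - (3/2)x^2 + (27/4)x + 359/8
image of x^4: x^4 - 2x^3 + (27/2)x^2 + (359/2)x + 2369/16
image of x^5: x^5 - (5/2)x^4 + (45/2)x^3 + (1795/4)x^2 + (11845/16)x + 13279/32
image of x^6: x^6 - 3x^5 + (135/4)x^4 + (1795/2)x^3 + (35535/16)x^2 + (39837/16)x + 75265/64
image of x^7: x^7 - (7/2)x^6 + (189/4)x^5 + (12565/8)x^4 + (82915/16)x^3 + (278859/32)x^2 + (526855/64)x + 413055/128
each image's coordinates form column j of the matrix


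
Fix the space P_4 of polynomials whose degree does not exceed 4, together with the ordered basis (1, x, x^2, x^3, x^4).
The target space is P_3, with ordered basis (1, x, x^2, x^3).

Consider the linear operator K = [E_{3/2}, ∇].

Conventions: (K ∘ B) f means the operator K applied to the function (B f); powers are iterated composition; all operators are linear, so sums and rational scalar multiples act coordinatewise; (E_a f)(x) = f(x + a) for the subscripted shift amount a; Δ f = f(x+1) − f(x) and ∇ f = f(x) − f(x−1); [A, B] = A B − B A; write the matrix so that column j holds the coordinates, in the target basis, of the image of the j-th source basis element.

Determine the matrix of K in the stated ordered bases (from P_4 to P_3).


the matrix is [[0, 0, 0, 0, 0]; [0, 0, 0, 0, 0]; [0, 0, 0, 0, 0]; [0, 0, 0, 0, 0]] (rows listed top to bottom)

image of 1: 0
image of x: 0
image of x^2: 0
image of x^3: 0
image of x^4: 0
each image's coordinates form column j of the matrix


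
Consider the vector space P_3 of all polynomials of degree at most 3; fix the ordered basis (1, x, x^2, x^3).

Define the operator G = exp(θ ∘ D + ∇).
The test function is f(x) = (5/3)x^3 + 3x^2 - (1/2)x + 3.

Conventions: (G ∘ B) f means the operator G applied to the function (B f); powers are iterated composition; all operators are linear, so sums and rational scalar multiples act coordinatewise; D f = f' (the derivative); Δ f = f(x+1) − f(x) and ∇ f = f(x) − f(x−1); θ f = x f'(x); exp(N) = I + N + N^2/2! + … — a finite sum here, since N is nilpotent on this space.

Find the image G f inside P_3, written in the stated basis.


the image equals g(x) = (5/3)x^3 + 18x^2 + (73/2)x + 43/6

order-1 term: 15x^2 + 7x - 11/6
order-2 term: 30x - 4
order-3 term: 10
the series for exp(θ ∘ D + ∇) f terminates at order 3
exp(θ ∘ D + ∇) f = (5/3)x^3 + 18x^2 + (73/2)x + 43/6


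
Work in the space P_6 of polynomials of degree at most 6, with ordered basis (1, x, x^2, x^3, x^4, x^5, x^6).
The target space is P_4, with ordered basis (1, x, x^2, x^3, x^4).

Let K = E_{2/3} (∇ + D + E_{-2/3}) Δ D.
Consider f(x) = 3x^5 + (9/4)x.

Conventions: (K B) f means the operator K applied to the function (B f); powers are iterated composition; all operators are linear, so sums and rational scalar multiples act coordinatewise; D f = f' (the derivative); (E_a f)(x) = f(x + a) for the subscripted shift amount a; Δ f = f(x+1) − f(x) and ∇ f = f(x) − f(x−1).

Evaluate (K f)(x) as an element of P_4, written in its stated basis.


g(x) = 60x^3 + 450x^2 + 720x + 385

D f = 15x^4 + 9/4
Δ D f = 60x^3 + 90x^2 + 60x + 15
∇ (Δ D) f = 180x^2 + 30
D (Δ D) f = 180x^2 + 180x + 60
E_{-2/3} (Δ D) f = 60x^3 - 30x^2 + 20x - 25/9
(∇ + D + E_{-2/3}) (Δ D) f = 60x^3 + 330x^2 + 200x + 785/9
E_{2/3} (∇ + D + E_{-2/3}) (Δ D) f = 60x^3 + 450x^2 + 720x + 385


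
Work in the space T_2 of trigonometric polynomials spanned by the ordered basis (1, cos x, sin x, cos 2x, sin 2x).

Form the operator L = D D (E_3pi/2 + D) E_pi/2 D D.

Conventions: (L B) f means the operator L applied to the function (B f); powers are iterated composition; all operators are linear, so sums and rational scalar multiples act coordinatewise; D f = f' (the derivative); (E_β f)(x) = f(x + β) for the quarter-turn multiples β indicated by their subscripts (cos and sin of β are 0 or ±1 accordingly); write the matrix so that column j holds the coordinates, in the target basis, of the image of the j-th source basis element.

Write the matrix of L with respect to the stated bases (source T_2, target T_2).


the matrix is [[0, 0, 0, 0, 0]; [0, 0, 0, 0, 0]; [0, 0, 0, 0, 0]; [0, 0, 0, 16, -32]; [0, 0, 0, 32, 16]] (rows listed top to bottom)

image of 1: 0
image of cos x: 0
image of sin x: 0
image of cos 2x: 16cos 2x + 32sin 2x
image of sin 2x: -32cos 2x + 16sin 2x
each image's coordinates form column j of the matrix


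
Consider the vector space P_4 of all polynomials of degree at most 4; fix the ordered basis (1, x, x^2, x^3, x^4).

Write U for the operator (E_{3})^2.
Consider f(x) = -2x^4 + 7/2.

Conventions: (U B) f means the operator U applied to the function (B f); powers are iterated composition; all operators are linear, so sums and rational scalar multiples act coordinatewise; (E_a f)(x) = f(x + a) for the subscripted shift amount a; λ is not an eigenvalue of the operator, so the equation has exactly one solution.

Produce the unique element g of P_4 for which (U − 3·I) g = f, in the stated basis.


the image equals g(x) = x^4 + 12x^3 + 216x^2 + 2376x + 51833/4

write g with unknown coordinates in the stated basis and equate coefficients in (U − 3·I) g = f
solving from the highest basis element down gives g = x^4 + 12x^3 + 216x^2 + 2376x + 51833/4
check: U g = x^4 + 36x^3 + 648x^2 + 7128x + 155513/4
so U g − 3·g = -2x^4 + 7/2 = f ✓


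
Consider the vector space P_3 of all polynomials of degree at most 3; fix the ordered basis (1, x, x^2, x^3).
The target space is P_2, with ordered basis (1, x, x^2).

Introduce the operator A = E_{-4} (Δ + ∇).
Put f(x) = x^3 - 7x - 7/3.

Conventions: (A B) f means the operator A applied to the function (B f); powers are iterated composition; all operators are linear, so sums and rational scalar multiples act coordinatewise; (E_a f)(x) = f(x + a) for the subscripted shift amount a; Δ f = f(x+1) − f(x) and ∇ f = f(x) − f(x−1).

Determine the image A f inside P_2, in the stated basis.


the result is g(x) = 6x^2 - 48x + 84

Δ f = 3x^2 + 3x - 6
∇ f = 3x^2 - 3x - 6
(Δ + ∇) f = 6x^2 - 12
E_{-4} (Δ + ∇) f = 6x^2 - 48x + 84


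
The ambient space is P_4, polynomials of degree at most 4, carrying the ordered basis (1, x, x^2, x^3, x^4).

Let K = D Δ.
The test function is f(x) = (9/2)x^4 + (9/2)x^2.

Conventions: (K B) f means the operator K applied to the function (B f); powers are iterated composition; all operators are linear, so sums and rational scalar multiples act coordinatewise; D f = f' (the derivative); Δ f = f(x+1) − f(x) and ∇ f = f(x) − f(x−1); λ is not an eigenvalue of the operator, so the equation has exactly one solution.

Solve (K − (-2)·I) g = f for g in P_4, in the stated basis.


write g with unknown coordinates in the stated basis and equate coefficients in (K − (-2)·I) g = f
solving from the highest basis element down gives g = (9/4)x^4 - (45/4)x^2 - (27/2)x + 27/4
check: K g = 27x^2 + 27x - 27/2
so K g − (-2)·g = (9/2)x^4 + (9/2)x^2 = f ✓

the image equals g(x) = (9/4)x^4 - (45/4)x^2 - (27/2)x + 27/4


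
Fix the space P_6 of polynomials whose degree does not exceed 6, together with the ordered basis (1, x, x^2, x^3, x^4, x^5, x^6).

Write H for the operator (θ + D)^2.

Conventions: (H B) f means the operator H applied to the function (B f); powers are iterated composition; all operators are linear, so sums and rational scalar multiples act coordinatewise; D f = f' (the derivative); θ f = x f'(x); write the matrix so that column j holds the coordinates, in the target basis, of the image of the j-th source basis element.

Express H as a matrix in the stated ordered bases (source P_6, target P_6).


the matrix is [[0, 1, 2, 0, 0, 0, 0]; [0, 1, 6, 6, 0, 0, 0]; [0, 0, 4, 15, 12, 0, 0]; [0, 0, 0, 9, 28, 20, 0]; [0, 0, 0, 0, 16, 45, 30]; [0, 0, 0, 0, 0, 25, 66]; [0, 0, 0, 0, 0, 0, 36]] (rows listed top to bottom)

image of 1: 0
image of x: x + 1
image of x^2: 4x^2 + 6x + 2
image of x^3: 9x^3 + 15x^2 + 6x
image of x^4: 16x^4 + 28x^3 + 12x^2
image of x^5: 25x^5 + 45x^4 + 20x^3
image of x^6: 36x^6 + 66x^5 + 30x^4
each image's coordinates form column j of the matrix


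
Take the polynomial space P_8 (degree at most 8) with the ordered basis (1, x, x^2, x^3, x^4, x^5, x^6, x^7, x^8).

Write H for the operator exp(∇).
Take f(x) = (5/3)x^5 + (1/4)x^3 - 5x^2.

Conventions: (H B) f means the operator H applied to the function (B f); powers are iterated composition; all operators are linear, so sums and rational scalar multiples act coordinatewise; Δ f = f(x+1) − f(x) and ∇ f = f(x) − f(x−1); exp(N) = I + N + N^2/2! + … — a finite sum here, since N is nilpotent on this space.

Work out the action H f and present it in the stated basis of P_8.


g(x) = (5/3)x^5 + (25/3)x^4 + (1/4)x^3 - (251/12)x^2 - (5/3)x + 37/12

order-1 term: (25/3)x^4 - (50/3)x^3 + (209/12)x^2 - (229/12)x + 83/12
order-2 term: (50/3)x^3 - 50x^2 + (709/12)x - 123/4
order-3 term: (50/3)x^2 - 50x + 503/12
order-4 term: (25/3)x - 50/3
order-5 term: 5/3
the series for exp(∇) f terminates at order 5
exp(∇) f = (5/3)x^5 + (25/3)x^4 + (1/4)x^3 - (251/12)x^2 - (5/3)x + 37/12


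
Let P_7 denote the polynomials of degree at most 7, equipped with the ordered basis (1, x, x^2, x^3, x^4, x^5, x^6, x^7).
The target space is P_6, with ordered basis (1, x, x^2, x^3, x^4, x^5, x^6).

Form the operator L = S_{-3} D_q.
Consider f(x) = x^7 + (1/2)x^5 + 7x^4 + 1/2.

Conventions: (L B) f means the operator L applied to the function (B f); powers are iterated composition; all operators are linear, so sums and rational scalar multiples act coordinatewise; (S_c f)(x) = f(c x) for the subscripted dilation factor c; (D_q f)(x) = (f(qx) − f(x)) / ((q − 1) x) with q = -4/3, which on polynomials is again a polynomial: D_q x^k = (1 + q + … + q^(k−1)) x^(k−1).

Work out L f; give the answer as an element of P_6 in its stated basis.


the result is g(x) = 2653x^6 + (181/2)x^4 + 175x^3

D_q f = (2653/729)x^6 + (181/162)x^4 - (175/27)x^3
S_{-3} D_q f = 2653x^6 + (181/2)x^4 + 175x^3


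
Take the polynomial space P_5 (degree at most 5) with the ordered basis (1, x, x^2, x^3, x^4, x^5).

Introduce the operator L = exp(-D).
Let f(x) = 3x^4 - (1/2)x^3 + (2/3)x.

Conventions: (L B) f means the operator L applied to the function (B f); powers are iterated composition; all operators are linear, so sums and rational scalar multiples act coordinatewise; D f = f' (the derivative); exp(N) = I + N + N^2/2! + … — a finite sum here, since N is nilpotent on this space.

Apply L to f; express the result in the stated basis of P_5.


order-1 term: -12x^3 + (3/2)x^2 - 2/3
order-2 term: 18x^2 - (3/2)x
order-3 term: -12x + 1/2
order-4 term: 3
the series for exp(-D) f terminates at order 4
exp(-D) f = 3x^4 - (25/2)x^3 + (39/2)x^2 - (77/6)x + 17/6

the result is g(x) = 3x^4 - (25/2)x^3 + (39/2)x^2 - (77/6)x + 17/6


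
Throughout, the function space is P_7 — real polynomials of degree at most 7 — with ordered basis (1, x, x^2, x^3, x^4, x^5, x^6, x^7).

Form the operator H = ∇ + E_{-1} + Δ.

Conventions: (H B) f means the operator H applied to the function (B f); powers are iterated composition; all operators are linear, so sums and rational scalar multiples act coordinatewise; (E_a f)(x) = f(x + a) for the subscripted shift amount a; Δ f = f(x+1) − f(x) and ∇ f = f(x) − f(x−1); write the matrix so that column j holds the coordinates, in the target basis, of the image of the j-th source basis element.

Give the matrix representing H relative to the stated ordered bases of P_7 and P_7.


image of 1: 1
image of x: x + 1
image of x^2: x^2 + 2x + 1
image of x^3: x^3 + 3x^2 + 3x + 1
image of x^4: x^4 + 4x^3 + 6x^2 + 4x + 1
image of x^5: x^5 + 5x^4 + 10x^3 + 10x^2 + 5x + 1
image of x^6: x^6 + 6x^5 + 15x^4 + 20x^3 + 15x^2 + 6x + 1
image of x^7: x^7 + 7x^6 + 21x^5 + 35x^4 + 35x^3 + 21x^2 + 7x + 1
each image's coordinates form column j of the matrix

the matrix is [[1, 1, 1, 1, 1, 1, 1, 1]; [0, 1, 2, 3, 4, 5, 6, 7]; [0, 0, 1, 3, 6, 10, 15, 21]; [0, 0, 0, 1, 4, 10, 20, 35]; [0, 0, 0, 0, 1, 5, 15, 35]; [0, 0, 0, 0, 0, 1, 6, 21]; [0, 0, 0, 0, 0, 0, 1, 7]; [0, 0, 0, 0, 0, 0, 0, 1]] (rows listed top to bottom)


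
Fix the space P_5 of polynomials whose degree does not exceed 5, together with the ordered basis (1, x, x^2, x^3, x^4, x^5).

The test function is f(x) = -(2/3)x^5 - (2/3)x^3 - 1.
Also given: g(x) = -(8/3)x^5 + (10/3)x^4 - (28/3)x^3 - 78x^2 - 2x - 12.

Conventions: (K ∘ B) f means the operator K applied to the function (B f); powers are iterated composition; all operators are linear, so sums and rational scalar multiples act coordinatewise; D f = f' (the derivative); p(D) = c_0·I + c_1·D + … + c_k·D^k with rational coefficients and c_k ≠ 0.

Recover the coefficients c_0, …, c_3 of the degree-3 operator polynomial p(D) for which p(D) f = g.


c_0 = 4, c_1 = -1, c_2 = 1/2, c_3 = 2

D^0 f = -(2/3)x^5 - (2/3)x^3 - 1
D^1 f = -(10/3)x^4 - 2x^2
D^2 f = -(40/3)x^3 - 4x
D^3 f = -40x^2 - 4
matching coefficients of g against c_0 f + c_1 Df + … from the top degree down determines the c_i
solution: c_0 = 4, c_1 = -1, c_2 = 1/2, c_3 = 2


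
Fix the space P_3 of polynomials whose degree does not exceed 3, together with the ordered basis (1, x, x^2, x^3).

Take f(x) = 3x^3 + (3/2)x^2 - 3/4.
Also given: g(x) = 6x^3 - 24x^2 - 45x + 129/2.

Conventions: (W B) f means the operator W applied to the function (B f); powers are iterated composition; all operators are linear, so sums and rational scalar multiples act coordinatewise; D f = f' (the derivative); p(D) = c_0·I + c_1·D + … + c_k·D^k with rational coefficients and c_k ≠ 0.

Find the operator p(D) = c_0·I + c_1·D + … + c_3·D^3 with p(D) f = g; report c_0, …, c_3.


D^0 f = 3x^3 + (3/2)x^2 - 3/4
D^1 f = 9x^2 + 3x
D^2 f = 18x + 3
D^3 f = 18
matching coefficients of g against c_0 f + c_1 Df + … from the top degree down determines the c_i
solution: c_0 = 2, c_1 = -3, c_2 = -2, c_3 = 4

p(D) = 2·I − 3·D − 2·D^2 + 4·D^3, i.e. c_0 = 2, c_1 = -3, c_2 = -2, c_3 = 4


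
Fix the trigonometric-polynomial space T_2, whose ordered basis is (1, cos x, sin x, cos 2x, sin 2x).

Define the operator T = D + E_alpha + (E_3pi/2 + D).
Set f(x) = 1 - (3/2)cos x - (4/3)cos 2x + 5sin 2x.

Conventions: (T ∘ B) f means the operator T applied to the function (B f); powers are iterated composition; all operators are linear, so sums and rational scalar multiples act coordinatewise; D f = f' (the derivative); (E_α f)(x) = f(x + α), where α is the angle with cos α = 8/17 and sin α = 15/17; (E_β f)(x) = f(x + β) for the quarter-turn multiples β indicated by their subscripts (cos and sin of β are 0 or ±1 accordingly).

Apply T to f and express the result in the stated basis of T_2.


the result is g(x) = 2 - (12/17)cos x + (48/17)sin x + (7580/289)cos 2x - (1166/867)sin 2x

D f = (3/2)sin x + 10cos 2x + (8/3)sin 2x
E_alpha f = 1 - (12/17)cos x + (45/34)sin x + (4244/867)cos 2x - (485/289)sin 2x
E_3pi/2 f = 1 - (3/2)sin x + (4/3)cos 2x - 5sin 2x
D f = (3/2)sin x + 10cos 2x + (8/3)sin 2x
(E_3pi/2 + D) f = 1 + (34/3)cos 2x - (7/3)sin 2x
(D + E_alpha + (E_3pi/2 + D)) f = 2 - (12/17)cos x + (48/17)sin x + (7580/289)cos 2x - (1166/867)sin 2x


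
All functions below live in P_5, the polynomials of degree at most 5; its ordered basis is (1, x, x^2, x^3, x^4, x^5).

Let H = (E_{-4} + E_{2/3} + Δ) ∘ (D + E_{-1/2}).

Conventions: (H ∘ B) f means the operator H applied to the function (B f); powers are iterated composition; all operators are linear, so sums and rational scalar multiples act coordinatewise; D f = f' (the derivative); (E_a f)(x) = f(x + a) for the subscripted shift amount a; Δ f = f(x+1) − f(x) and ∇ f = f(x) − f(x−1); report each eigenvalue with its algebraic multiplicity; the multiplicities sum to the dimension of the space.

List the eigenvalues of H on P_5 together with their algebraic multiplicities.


λ = 2 (multiplicity 6)

image of 1: 2
image of x: 2x - 4/3
image of x^2: 2x^2 - (8/3)x + 281/18
image of x^3: 2x^3 - 4x^2 + (281/6)x - 2081/54
image of x^4: 2x^4 - (16/3)x^3 + (281/3)x^2 - (4162/27)x + 103193/648
image of x^5: 2x^5 - (20/3)x^4 + (1405/9)x^3 - (10405/27)x^2 + (515965/648)x - 1087145/1944
the matrix is upper triangular; its diagonal is (2, 2, 2, 2, 2, 2)
for a triangular matrix the eigenvalues are the diagonal entries, with algebraic multiplicity their repetition count


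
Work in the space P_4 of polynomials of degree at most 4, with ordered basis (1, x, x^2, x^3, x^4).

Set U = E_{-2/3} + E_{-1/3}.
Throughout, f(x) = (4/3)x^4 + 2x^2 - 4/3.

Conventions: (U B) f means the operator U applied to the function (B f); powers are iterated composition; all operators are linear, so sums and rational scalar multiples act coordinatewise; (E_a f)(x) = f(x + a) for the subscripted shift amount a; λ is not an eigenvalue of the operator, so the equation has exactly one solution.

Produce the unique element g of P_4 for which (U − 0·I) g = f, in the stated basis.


the result is g(x) = (2/3)x^4 + (4/3)x^3 + (17/9)x^2 + (11/9)x - 104/243

write g with unknown coordinates in the stated basis and equate coefficients in (U − 0·I) g = f
solving from the highest basis element down gives g = (2/3)x^4 + (4/3)x^3 + (17/9)x^2 + (11/9)x - 104/243
check: U g = (4/3)x^4 + 2x^2 - 4/3
so U g − 0·g = (4/3)x^4 + 2x^2 - 4/3 = f ✓


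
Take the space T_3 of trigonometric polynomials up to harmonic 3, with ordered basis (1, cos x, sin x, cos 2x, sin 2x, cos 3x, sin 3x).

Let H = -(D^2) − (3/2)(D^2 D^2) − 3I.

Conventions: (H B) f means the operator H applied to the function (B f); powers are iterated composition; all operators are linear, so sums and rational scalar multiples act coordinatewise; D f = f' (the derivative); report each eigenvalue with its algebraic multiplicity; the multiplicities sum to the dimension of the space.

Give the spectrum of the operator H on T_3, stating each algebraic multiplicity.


image of 1: -3
image of cos x: -(7/2)cos x
image of sin x: -(7/2)sin x
image of cos 2x: -23cos 2x
image of sin 2x: -23sin 2x
image of cos 3x: -(231/2)cos 3x
image of sin 3x: -(231/2)sin 3x
the matrix is diagonal; its diagonal is (-3, -7/2, -7/2, -23, -23, -231/2, -231/2)
for a triangular matrix the eigenvalues are the diagonal entries, with algebraic multiplicity their repetition count

λ = -231/2 (multiplicity 2), λ = -23 (multiplicity 2), λ = -7/2 (multiplicity 2), λ = -3 (multiplicity 1)


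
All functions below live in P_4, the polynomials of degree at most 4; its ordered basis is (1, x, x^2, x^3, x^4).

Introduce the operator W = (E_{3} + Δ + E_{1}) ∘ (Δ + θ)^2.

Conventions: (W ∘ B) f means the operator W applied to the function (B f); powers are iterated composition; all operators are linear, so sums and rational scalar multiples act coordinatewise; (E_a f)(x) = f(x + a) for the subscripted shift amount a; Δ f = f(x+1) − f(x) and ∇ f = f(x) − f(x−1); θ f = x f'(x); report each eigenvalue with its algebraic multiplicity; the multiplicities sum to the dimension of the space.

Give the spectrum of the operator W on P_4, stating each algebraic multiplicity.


image of 1: 0
image of x: 2x + 7
image of x^2: 8x^2 + 52x + 82
image of x^3: 18x^3 + 165x^2 + 483x + 534
image of x^4: 32x^4 + 376x^3 + 1572x^2 + 3348x + 2924
the matrix is upper triangular; its diagonal is (0, 2, 8, 18, 32)
for a triangular matrix the eigenvalues are the diagonal entries, with algebraic multiplicity their repetition count

λ = 0 (multiplicity 1), λ = 2 (multiplicity 1), λ = 8 (multiplicity 1), λ = 18 (multiplicity 1), λ = 32 (multiplicity 1)


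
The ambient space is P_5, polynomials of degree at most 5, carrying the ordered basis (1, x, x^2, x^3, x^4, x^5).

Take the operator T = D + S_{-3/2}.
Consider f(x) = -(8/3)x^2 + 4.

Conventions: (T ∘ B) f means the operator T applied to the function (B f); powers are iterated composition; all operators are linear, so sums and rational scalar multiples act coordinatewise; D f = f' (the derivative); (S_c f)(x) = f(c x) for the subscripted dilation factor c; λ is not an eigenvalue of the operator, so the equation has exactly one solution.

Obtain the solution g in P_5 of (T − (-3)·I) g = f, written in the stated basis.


the image equals g(x) = -(32/63)x^2 + (128/189)x + 157/189

write g with unknown coordinates in the stated basis and equate coefficients in (T − (-3)·I) g = f
solving from the highest basis element down gives g = -(32/63)x^2 + (128/189)x + 157/189
check: T g = -(8/7)x^2 - (128/63)x + 95/63
so T g − (-3)·g = -(8/3)x^2 + 4 = f ✓


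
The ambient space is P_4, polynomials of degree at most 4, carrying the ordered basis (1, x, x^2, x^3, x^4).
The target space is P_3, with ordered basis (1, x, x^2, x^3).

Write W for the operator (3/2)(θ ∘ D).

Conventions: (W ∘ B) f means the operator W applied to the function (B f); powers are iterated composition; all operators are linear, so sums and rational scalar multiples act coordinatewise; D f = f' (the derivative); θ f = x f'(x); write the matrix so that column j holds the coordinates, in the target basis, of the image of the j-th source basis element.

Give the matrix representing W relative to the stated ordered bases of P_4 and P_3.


the matrix is [[0, 0, 0, 0, 0]; [0, 0, 3, 0, 0]; [0, 0, 0, 9, 0]; [0, 0, 0, 0, 18]] (rows listed top to bottom)

image of 1: 0
image of x: 0
image of x^2: 3x
image of x^3: 9x^2
image of x^4: 18x^3
each image's coordinates form column j of the matrix


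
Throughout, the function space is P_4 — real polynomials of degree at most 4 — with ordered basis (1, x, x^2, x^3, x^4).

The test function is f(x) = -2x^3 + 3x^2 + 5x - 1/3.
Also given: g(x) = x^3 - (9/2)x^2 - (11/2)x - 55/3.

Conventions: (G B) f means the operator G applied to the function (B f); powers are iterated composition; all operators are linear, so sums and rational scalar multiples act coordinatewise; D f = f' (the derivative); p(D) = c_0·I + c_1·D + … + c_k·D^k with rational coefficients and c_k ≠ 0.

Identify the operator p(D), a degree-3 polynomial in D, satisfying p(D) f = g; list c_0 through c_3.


c_0 = -1/2, c_1 = 1/2, c_2 = 1/2, c_3 = 2

D^0 f = -2x^3 + 3x^2 + 5x - 1/3
D^1 f = -6x^2 + 6x + 5
D^2 f = -12x + 6
D^3 f = -12
matching coefficients of g against c_0 f + c_1 Df + … from the top degree down determines the c_i
solution: c_0 = -1/2, c_1 = 1/2, c_2 = 1/2, c_3 = 2


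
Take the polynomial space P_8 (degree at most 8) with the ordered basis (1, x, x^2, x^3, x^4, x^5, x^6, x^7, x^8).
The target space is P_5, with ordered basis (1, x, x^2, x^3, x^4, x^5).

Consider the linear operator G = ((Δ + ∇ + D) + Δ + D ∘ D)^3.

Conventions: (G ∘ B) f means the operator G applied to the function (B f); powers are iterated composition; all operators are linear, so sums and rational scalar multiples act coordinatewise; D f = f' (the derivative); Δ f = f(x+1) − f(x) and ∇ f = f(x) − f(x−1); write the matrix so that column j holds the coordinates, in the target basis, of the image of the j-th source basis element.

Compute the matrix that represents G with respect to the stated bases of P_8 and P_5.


the matrix is [[0, 0, 0, 384, 1728, 6120, 16830, 45738, 115836]; [0, 0, 0, 0, 1536, 8640, 36720, 117810, 365904]; [0, 0, 0, 0, 0, 3840, 25920, 128520, 471240]; [0, 0, 0, 0, 0, 0, 7680, 60480, 342720]; [0, 0, 0, 0, 0, 0, 0, 13440, 120960]; [0, 0, 0, 0, 0, 0, 0, 0, 21504]] (rows listed top to bottom)

image of 1: 0
image of x: 0
image of x^2: 0
image of x^3: 384
image of x^4: 1536x + 1728
image of x^5: 3840x^2 + 8640x + 6120
image of x^6: 7680x^3 + 25920x^2 + 36720x + 16830
image of x^7: 13440x^4 + 60480x^3 + 128520x^2 + 117810x + 45738
image of x^8: 21504x^5 + 120960x^4 + 342720x^3 + 471240x^2 + 365904x + 115836
each image's coordinates form column j of the matrix


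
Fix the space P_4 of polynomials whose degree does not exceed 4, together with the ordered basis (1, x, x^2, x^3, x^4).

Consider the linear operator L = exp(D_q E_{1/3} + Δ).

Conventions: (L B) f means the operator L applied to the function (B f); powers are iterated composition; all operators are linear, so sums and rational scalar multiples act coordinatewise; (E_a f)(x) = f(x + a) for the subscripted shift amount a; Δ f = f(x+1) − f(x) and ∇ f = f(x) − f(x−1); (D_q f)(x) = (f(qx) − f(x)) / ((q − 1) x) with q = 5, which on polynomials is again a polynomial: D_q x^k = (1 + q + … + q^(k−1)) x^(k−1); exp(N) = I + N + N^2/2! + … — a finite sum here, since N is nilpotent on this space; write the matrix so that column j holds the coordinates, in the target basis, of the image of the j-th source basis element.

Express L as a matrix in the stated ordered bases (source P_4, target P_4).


image of 1: 1
image of x: x + 2
image of x^2: x^2 + 8x + 29/3
image of x^3: x^3 + 34x^2 + 145x + 388/3
image of x^4: x^4 + 160x^3 + (8302/3)x^2 + (24512/3)x + 159280/27
each image's coordinates form column j of the matrix

the matrix is [[1, 2, 29/3, 388/3, 159280/27]; [0, 1, 8, 145, 24512/3]; [0, 0, 1, 34, 8302/3]; [0, 0, 0, 1, 160]; [0, 0, 0, 0, 1]] (rows listed top to bottom)


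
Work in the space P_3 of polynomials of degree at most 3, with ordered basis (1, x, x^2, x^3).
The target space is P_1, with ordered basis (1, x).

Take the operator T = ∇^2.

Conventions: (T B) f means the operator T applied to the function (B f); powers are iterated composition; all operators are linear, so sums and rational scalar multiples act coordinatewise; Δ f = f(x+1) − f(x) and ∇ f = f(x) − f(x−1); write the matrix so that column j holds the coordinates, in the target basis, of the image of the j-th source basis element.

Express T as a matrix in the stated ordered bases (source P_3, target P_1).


the matrix is [[0, 0, 2, -6]; [0, 0, 0, 6]] (rows listed top to bottom)

image of 1: 0
image of x: 0
image of x^2: 2
image of x^3: 6x - 6
each image's coordinates form column j of the matrix
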